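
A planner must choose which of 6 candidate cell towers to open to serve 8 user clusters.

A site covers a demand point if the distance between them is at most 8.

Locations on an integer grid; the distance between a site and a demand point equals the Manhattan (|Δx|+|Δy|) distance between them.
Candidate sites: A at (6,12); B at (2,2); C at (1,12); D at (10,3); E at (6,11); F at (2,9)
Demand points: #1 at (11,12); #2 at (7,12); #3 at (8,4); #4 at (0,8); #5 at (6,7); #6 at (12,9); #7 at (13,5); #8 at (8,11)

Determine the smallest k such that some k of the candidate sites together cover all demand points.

Coverage sets (demand points within 8 of each site):
  A: {#1, #2, #5, #8}
  B: {#3, #4}
  C: {#2, #4, #8}
  D: {#3, #5, #6, #7}
  E: {#1, #2, #5, #6, #8}
  F: {#2, #4, #5, #8}
No 2 sites suffice: every size-2 union leaves at least one demand point uncovered.
But {A, B, D} covers everything, so the minimum is 3.

3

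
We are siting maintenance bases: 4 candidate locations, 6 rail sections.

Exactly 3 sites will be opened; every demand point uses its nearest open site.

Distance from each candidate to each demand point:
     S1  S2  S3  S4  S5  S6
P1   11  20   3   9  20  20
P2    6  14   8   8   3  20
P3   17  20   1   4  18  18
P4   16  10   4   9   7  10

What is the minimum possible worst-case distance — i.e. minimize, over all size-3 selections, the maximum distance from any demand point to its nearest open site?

10

Open {P1, P2, P4}.
  Farthest demand point is S2 at distance 10 (to P4); all others are ≤ 10.
With {P2, P3, P4} the worst case is 10.
With {P1, P3, P4} the worst case is 11.
No size-3 selection achieves below 10.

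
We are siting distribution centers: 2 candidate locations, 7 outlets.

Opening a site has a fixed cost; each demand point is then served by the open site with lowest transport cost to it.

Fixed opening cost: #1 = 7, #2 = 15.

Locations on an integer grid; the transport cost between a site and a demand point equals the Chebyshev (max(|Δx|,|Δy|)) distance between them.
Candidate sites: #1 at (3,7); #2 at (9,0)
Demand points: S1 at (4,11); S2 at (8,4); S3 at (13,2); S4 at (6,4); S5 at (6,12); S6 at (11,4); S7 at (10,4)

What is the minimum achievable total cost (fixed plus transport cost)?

Open {#1}: assign each demand point to its cheapest open site.
  S1→#1 4, S2→#1 5, S3→#1 10, S4→#1 3, S5→#1 5, S6→#1 8, S7→#1 7
  transport cost 42, fixed 7 → total 49.
Compare {#1, #2}: transport cost 28 + fixed 22 = 50.
Compare {#2}: transport cost 43 + fixed 15 = 58.

49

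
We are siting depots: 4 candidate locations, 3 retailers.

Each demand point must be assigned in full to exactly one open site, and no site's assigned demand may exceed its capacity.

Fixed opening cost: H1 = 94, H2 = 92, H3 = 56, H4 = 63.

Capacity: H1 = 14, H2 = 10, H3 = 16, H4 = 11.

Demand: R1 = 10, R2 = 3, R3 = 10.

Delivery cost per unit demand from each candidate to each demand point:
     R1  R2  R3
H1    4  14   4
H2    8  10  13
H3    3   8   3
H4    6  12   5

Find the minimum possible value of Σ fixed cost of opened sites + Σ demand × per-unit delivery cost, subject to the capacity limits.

223

Open {H3, H4}; cheapest assignment that respects the capacities:
  H3 (cap 16, load 13): R1, R2 — cost 10×3 + 3×8 = 54
  H4 (cap 11, load 10): R3 — cost 10×5 = 50
  Shipping 104, fixed 119 → total 223.
  Any other capacity-feasible assignment to {H3, H4} ships for at least 104.
Compare {H1, H3}: its best feasible assignment gives total 244.
Compare {H2, H3}: its best feasible assignment gives total 282.
Every other set of open sites that can feasibly serve all demand totals ≥ 244 even under its best assignment. Minimum: 223.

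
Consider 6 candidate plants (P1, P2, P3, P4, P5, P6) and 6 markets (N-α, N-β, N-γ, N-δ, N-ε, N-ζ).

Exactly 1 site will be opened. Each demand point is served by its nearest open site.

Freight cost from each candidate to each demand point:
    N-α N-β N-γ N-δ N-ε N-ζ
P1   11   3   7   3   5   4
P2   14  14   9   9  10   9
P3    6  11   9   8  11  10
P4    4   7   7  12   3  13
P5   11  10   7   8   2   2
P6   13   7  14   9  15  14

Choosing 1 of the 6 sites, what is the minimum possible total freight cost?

Open {P1}.
  N-α→P1 11, N-β→P1 3, N-γ→P1 7, N-δ→P1 3, N-ε→P1 5, N-ζ→P1 4  ⇒ total 33.
Compare {P5}: total 40.
Compare {P4}: total 46.
No size-1 selection does better; minimum is 33.

33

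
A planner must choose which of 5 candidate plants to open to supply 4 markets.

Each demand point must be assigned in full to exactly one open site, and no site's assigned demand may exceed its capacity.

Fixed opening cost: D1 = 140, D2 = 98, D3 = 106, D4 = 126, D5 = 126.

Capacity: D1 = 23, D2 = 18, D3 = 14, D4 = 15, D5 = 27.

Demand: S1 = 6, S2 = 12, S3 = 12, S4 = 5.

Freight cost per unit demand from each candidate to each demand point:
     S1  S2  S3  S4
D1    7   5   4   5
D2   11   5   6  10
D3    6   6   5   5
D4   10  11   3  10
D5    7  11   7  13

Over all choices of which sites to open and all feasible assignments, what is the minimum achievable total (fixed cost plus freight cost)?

413

Open {D1, D2}; cheapest assignment that respects the capacities:
  D1 (cap 23, load 23): S1, S3, S4 — cost 6×7 + 12×4 + 5×5 = 115
  D2 (cap 18, load 12): S2 — cost 12×5 = 60
  Shipping 175, fixed 238 → total 413.
  Any other capacity-feasible assignment to {D1, D2} ships for at least 175.
Compare {D1, D4}: its best feasible assignment gives total 429.
Compare {D1, D3}: its best feasible assignment gives total 433.
Every other set of open sites that can feasibly serve all demand totals ≥ 429 even under its best assignment. Minimum: 413.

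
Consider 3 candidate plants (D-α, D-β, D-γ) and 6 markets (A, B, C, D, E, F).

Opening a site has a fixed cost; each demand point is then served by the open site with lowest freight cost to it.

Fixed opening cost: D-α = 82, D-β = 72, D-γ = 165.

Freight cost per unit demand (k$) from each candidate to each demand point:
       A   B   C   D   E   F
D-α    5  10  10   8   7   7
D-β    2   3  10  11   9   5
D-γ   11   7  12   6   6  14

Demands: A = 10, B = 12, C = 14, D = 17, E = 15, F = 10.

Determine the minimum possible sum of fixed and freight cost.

Open {D-β}: assign each demand point to its cheapest open site.
  A→D-β 10×2=20, B→D-β 12×3=36, C→D-β 14×10=140, D→D-β 17×11=187, E→D-β 15×9=135, F→D-β 10×5=50
  freight cost 568, fixed 72 → total 640.
Compare {D-α, D-β}: freight cost 487 + fixed 154 = 641.
Compare {D-β, D-γ}: freight cost 438 + fixed 237 = 675.
Compare {D-α}: freight cost 621 + fixed 82 = 703.
All other subsets cost ≥ 641. Minimum total cost: 640.

640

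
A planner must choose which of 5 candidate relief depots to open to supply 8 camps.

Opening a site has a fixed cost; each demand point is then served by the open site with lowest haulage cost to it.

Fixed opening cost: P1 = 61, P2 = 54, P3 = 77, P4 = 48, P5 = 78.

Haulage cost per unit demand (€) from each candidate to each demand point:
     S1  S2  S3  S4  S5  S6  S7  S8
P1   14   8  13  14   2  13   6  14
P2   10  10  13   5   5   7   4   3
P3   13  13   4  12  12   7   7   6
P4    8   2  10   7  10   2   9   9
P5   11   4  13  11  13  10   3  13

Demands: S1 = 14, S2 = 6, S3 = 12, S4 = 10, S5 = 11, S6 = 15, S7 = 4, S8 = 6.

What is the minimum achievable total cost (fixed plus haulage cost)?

Open {P2, P4}: assign each demand point to its cheapest open site.
  S1→P4 14×8=112, S2→P4 6×2=12, S3→P4 12×10=120, S4→P2 10×5=50, S5→P2 11×5=55, S6→P4 15×2=30, S7→P2 4×4=16, S8→P2 6×3=18
  haulage cost 413, fixed 102 → total 515.
Compare {P2, P3, P4}: haulage cost 341 + fixed 179 = 520.
Compare {P1, P3, P4}: haulage cost 354 + fixed 186 = 540.
Compare {P1, P2, P4}: haulage cost 380 + fixed 163 = 543.
All other subsets cost ≥ 520. Minimum total cost: 515.

515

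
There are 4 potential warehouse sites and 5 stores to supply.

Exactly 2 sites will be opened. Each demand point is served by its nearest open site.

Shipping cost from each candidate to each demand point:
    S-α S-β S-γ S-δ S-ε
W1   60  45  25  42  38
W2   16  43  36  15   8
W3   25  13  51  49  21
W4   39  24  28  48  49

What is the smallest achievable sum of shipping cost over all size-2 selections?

Open {W2, W3}.
  S-α→W2 16, S-β→W3 13, S-γ→W2 36, S-δ→W2 15, S-ε→W2 8  ⇒ total 88.
Compare {W2, W4}: total 91.
Compare {W1, W2}: total 107.
No size-2 selection does better; minimum is 88.

88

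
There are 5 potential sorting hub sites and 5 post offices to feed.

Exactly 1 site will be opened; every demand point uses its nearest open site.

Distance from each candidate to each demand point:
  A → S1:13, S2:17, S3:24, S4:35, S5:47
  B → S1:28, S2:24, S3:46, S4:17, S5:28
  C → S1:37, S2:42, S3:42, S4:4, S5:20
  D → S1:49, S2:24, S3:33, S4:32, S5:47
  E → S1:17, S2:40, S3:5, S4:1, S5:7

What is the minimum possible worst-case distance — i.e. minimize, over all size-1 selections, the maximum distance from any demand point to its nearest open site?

40

Open {E}.
  Farthest demand point is S2 at distance 40 (to E); all others are ≤ 40.
With {C} the worst case is 42.
With {B} the worst case is 46.
No size-1 selection achieves below 40.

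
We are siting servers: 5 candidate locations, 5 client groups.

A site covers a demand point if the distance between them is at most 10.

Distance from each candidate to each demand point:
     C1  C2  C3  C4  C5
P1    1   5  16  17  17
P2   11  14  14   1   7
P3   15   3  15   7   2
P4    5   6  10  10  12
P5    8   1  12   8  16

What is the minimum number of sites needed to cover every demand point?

2

Coverage sets (demand points within 10 of each site):
  P1: {C1, C2}
  P2: {C4, C5}
  P3: {C2, C4, C5}
  P4: {C1, C2, C3, C4}
  P5: {C1, C2, C4}
No single site covers all 5 demand points.
But {P2, P4} covers everything, so the minimum is 2.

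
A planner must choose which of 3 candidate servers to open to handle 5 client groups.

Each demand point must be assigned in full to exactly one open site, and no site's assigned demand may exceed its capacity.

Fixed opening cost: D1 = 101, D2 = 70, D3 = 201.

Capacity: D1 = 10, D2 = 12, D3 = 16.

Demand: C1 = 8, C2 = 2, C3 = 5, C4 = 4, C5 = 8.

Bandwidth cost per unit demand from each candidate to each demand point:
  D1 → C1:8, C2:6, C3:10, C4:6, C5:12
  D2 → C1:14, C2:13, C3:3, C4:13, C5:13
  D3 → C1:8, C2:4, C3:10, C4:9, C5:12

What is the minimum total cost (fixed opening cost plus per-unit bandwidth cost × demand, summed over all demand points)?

524

Open {D2, D3}; cheapest assignment that respects the capacities:
  D2 (cap 12, load 11): C2, C3, C4 — cost 2×13 + 5×3 + 4×13 = 93
  D3 (cap 16, load 16): C1, C5 — cost 8×8 + 8×12 = 160
  Shipping 253, fixed 271 → total 524.
  Any other capacity-feasible assignment to {D2, D3} ships for at least 253.
Compare {D1, D2, D3}: its best feasible assignment gives total 583.
Every other set of open sites that can feasibly serve all demand totals ≥ 583 even under its best assignment. Minimum: 524.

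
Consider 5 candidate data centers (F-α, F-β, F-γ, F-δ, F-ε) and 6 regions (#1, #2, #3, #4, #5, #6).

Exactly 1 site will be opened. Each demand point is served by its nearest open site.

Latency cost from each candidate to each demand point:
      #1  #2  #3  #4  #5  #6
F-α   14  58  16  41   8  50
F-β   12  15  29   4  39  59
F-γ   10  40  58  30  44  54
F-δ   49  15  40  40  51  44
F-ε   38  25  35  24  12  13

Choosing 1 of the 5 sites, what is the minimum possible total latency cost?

Open {F-ε}.
  #1→F-ε 38, #2→F-ε 25, #3→F-ε 35, #4→F-ε 24, #5→F-ε 12, #6→F-ε 13  ⇒ total 147.
Compare {F-β}: total 158.
Compare {F-α}: total 187.
No size-1 selection does better; minimum is 147.

147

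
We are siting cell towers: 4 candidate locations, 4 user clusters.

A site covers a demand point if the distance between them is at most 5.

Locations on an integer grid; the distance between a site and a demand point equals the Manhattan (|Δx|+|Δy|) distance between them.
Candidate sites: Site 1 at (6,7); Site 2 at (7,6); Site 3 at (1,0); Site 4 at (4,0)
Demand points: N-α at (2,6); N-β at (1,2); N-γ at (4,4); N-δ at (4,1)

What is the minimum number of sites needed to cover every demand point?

2

Coverage sets (demand points within 5 of each site):
  Site 1: {N-α, N-γ}
  Site 2: {N-α, N-γ}
  Site 3: {N-β, N-δ}
  Site 4: {N-β, N-γ, N-δ}
No single site covers all 4 demand points.
But {Site 1, Site 3} covers everything, so the minimum is 2.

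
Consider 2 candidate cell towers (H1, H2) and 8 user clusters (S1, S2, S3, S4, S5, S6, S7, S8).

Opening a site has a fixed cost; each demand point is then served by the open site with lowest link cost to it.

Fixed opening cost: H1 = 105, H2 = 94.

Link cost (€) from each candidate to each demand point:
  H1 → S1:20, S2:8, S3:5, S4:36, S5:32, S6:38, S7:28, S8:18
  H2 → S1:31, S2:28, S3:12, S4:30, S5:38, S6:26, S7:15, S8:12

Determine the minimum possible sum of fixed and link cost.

286

Open {H2}: assign each demand point to its cheapest open site.
  S1→H2 31, S2→H2 28, S3→H2 12, S4→H2 30, S5→H2 38, S6→H2 26, S7→H2 15, S8→H2 12
  link cost 192, fixed 94 → total 286.
Compare {H1}: link cost 185 + fixed 105 = 290.
Compare {H1, H2}: link cost 148 + fixed 199 = 347.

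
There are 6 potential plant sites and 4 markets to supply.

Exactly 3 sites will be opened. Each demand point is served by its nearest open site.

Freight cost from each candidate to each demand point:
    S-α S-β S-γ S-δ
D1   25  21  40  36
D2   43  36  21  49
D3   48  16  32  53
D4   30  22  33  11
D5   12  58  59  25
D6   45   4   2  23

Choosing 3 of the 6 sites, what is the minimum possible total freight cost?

29

Open {D4, D5, D6}.
  S-α→D5 12, S-β→D6 4, S-γ→D6 2, S-δ→D4 11  ⇒ total 29.
Compare {D1, D5, D6}: total 41.
Compare {D2, D5, D6}: total 41.
No size-3 selection does better; minimum is 29.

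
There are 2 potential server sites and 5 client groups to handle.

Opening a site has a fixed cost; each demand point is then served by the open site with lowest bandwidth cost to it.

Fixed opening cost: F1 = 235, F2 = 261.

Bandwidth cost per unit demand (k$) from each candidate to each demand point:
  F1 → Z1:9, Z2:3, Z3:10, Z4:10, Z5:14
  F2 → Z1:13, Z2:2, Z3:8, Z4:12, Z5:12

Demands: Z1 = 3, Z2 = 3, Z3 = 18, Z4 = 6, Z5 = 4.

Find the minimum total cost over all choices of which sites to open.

Open {F1}: assign each demand point to its cheapest open site.
  Z1→F1 3×9=27, Z2→F1 3×3=9, Z3→F1 18×10=180, Z4→F1 6×10=60, Z5→F1 4×14=56
  bandwidth cost 332, fixed 235 → total 567.
Compare {F2}: bandwidth cost 309 + fixed 261 = 570.
Compare {F1, F2}: bandwidth cost 285 + fixed 496 = 781.

567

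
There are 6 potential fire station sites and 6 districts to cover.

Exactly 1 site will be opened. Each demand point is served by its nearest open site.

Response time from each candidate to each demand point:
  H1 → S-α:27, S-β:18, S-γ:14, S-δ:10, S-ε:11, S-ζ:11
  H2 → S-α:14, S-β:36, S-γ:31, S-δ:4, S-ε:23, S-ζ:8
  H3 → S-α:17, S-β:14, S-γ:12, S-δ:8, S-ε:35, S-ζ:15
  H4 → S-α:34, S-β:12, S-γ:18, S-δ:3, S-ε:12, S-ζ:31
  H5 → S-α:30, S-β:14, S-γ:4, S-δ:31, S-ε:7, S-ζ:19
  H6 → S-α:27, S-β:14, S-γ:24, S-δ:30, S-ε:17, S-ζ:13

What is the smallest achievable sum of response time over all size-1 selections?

91

Open {H1}.
  S-α→H1 27, S-β→H1 18, S-γ→H1 14, S-δ→H1 10, S-ε→H1 11, S-ζ→H1 11  ⇒ total 91.
Compare {H3}: total 101.
Compare {H5}: total 105.
No size-1 selection does better; minimum is 91.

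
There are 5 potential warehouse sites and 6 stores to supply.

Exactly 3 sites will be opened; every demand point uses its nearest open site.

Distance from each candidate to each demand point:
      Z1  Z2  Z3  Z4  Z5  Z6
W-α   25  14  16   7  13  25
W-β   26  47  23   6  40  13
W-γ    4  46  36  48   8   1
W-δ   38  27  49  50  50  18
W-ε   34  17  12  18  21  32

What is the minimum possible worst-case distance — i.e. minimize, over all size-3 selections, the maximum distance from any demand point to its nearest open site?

14

Open {W-α, W-γ, W-ε}.
  Farthest demand point is Z2 at distance 14 (to W-α); all others are ≤ 14.
With {W-α, W-β, W-γ} the worst case is 16.
With {W-α, W-γ, W-δ} the worst case is 16.
No size-3 selection achieves below 14.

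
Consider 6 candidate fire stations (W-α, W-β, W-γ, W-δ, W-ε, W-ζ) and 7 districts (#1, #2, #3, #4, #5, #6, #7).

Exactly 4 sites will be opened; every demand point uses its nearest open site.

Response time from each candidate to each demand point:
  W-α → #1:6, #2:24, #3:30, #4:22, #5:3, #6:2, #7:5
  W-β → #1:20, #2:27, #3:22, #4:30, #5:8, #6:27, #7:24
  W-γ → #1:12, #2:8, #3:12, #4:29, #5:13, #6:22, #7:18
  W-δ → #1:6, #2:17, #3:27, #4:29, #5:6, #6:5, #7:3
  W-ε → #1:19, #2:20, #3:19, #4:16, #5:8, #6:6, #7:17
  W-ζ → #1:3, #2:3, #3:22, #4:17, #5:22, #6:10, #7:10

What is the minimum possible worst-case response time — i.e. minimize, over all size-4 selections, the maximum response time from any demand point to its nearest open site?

Open {W-α, W-β, W-γ, W-ε}.
  Farthest demand point is #4 at response time 16 (to W-ε); all others are ≤ 16.
With {W-α, W-γ, W-δ, W-ε} the worst case is 16.
With {W-α, W-γ, W-ε, W-ζ} the worst case is 16.
No size-4 selection achieves below 16.

16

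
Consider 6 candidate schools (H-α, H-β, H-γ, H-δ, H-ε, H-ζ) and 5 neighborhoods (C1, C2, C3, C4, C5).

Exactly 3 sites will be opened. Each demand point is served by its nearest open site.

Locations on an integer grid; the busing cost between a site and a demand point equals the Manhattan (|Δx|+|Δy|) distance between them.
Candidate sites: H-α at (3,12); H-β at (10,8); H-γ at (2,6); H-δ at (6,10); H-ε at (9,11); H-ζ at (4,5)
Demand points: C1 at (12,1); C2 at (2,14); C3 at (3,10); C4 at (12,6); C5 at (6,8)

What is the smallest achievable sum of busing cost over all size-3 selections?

20

Open {H-α, H-β, H-δ}.
  C1→H-β 9, C2→H-α 3, C3→H-α 2, C4→H-β 4, C5→H-δ 2  ⇒ total 20.
Compare {H-α, H-β, H-γ}: total 22.
Compare {H-α, H-β, H-ε}: total 22.
No size-3 selection does better; minimum is 20.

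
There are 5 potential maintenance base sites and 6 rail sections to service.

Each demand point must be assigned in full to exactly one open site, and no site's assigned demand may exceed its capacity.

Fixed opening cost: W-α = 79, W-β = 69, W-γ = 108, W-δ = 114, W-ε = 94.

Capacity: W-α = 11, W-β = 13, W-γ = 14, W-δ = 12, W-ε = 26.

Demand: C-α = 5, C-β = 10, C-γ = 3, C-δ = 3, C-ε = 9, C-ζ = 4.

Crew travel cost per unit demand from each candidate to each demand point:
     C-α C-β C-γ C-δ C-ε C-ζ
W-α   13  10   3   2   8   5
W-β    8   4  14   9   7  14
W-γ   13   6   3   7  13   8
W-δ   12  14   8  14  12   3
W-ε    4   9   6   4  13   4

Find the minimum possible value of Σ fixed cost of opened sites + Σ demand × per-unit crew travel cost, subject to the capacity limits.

Open {W-β, W-ε}; cheapest assignment that respects the capacities:
  W-β (cap 13, load 9): C-ε — cost 9×7 = 63
  W-ε (cap 26, load 25): C-α, C-β, C-γ, C-δ, C-ζ — cost 5×4 + 10×9 + 3×6 + 3×4 + 4×4 = 156
  Shipping 219, fixed 163 → total 382.
  Any other capacity-feasible assignment to {W-β, W-ε} ships for at least 219.
Compare {W-α, W-ε}: its best feasible assignment gives total 401.
Compare {W-α, W-β, W-ε}: its best feasible assignment gives total 420.
Every other set of open sites that can feasibly serve all demand totals ≥ 401 even under its best assignment. Minimum: 382.

382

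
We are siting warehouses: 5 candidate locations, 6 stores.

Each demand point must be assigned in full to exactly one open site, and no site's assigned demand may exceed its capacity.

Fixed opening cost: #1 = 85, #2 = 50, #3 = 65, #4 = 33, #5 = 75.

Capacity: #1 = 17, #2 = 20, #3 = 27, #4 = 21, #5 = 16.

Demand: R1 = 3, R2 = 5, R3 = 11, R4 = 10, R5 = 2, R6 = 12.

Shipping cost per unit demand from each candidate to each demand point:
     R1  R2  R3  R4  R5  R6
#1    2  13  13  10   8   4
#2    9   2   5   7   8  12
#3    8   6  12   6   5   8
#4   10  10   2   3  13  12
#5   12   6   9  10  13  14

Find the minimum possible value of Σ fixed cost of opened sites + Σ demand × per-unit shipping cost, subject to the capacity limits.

Open {#1, #2, #4}; cheapest assignment that respects the capacities:
  #1 (cap 17, load 17): R1, R5, R6 — cost 3×2 + 2×8 + 12×4 = 70
  #2 (cap 20, load 5): R2 — cost 5×2 = 10
  #4 (cap 21, load 21): R3, R4 — cost 11×2 + 10×3 = 52
  Shipping 132, fixed 168 → total 300.
  Any other capacity-feasible assignment to {#1, #2, #4} ships for at least 132.
Compare {#3, #4}: its best feasible assignment gives total 310.
Compare {#1, #3, #4}: its best feasible assignment gives total 329.
Every other set of open sites that can feasibly serve all demand totals ≥ 310 even under its best assignment. Minimum: 300.

300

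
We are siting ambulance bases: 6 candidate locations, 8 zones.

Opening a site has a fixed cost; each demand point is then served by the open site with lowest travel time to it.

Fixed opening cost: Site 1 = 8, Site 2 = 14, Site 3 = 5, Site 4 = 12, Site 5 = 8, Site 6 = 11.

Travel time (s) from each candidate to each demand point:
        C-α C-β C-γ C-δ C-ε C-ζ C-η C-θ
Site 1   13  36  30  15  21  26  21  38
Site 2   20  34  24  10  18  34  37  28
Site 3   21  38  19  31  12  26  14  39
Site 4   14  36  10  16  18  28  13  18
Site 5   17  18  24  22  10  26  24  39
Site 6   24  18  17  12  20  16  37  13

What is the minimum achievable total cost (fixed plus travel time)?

136

Open {Site 3, Site 4, Site 6}: assign each demand point to its cheapest open site.
  C-α→Site 4 14, C-β→Site 6 18, C-γ→Site 4 10, C-δ→Site 6 12, C-ε→Site 3 12, C-ζ→Site 6 16, C-η→Site 4 13, C-θ→Site 6 13
  travel time 108, fixed 28 → total 136.
Compare {Site 4, Site 6}: travel time 114 + fixed 23 = 137.
Compare {Site 4, Site 5, Site 6}: travel time 106 + fixed 31 = 137.
Compare {Site 3, Site 6}: travel time 123 + fixed 16 = 139.
All other subsets cost ≥ 137. Minimum total cost: 136.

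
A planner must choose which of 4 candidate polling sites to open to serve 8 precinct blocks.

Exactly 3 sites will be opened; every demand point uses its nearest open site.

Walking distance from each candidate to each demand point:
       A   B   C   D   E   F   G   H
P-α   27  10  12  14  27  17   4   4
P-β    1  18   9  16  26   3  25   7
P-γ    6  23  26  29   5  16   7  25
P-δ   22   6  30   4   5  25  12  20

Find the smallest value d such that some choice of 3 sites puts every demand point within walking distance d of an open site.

Open {P-α, P-β, P-δ}.
  Farthest demand point is C at walking distance 9 (to P-β); all others are ≤ 9.
With {P-β, P-γ, P-δ} the worst case is 9.
With {P-α, P-β, P-γ} the worst case is 14.
No size-3 selection achieves below 9.

9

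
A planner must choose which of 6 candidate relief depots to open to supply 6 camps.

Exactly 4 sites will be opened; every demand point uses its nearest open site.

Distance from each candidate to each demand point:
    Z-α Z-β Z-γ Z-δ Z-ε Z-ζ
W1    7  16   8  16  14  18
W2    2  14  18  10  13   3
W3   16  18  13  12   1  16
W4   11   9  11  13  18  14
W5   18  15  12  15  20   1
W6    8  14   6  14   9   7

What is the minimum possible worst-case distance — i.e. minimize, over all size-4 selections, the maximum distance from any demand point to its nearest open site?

10

Open {W1, W2, W3, W4}.
  Farthest demand point is Z-δ at distance 10 (to W2); all others are ≤ 10.
With {W1, W2, W4, W6} the worst case is 10.
With {W2, W3, W4, W6} the worst case is 10.
No size-4 selection achieves below 10.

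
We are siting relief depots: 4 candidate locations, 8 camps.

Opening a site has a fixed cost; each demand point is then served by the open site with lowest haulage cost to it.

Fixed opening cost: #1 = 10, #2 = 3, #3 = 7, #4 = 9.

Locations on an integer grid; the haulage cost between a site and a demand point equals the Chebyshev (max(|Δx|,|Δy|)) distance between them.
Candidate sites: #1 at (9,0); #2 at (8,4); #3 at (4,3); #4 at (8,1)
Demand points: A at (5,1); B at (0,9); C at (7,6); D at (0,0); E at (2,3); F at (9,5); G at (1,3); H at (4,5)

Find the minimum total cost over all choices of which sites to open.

32

Open {#2, #3}: assign each demand point to its cheapest open site.
  A→#3 2, B→#3 6, C→#2 2, D→#3 4, E→#3 2, F→#2 1, G→#3 3, H→#3 2
  haulage cost 22, fixed 10 → total 32.
Compare {#3}: haulage cost 27 + fixed 7 = 34.
Compare {#2, #3, #4}: haulage cost 22 + fixed 19 = 41.
Compare {#2}: haulage cost 39 + fixed 3 = 42.
All other subsets cost ≥ 34. Minimum total cost: 32.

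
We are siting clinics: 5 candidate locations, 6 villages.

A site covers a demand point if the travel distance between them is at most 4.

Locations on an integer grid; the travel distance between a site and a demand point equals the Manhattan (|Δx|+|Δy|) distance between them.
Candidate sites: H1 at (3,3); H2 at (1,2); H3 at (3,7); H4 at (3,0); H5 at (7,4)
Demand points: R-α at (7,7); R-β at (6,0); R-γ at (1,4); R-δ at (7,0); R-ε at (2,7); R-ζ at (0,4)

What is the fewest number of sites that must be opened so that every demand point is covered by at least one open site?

3

Coverage sets (demand points within 4 of each site):
  H1: {R-γ, R-ζ}
  H2: {R-γ, R-ζ}
  H3: {R-α, R-ε}
  H4: {R-β, R-δ}
  H5: {R-α, R-δ}
No 2 sites suffice: every size-2 union leaves at least one demand point uncovered.
But {H1, H3, H4} covers everything, so the minimum is 3.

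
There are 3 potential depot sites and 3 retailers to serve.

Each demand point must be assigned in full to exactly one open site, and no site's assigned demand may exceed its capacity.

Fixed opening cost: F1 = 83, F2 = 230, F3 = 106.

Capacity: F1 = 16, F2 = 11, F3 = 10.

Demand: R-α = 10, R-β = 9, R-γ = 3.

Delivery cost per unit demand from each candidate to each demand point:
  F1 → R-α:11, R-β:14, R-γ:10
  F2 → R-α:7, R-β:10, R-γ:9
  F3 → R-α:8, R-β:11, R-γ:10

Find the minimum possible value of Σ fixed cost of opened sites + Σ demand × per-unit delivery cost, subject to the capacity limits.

425

Open {F1, F3}; cheapest assignment that respects the capacities:
  F1 (cap 16, load 12): R-β, R-γ — cost 9×14 + 3×10 = 156
  F3 (cap 10, load 10): R-α — cost 10×8 = 80
  Shipping 236, fixed 189 → total 425.
  Any other capacity-feasible assignment to {F1, F3} ships for at least 236.
Compare {F1, F2}: its best feasible assignment gives total 539.
Compare {F1, F2, F3}: its best feasible assignment gives total 618.
Every other set of open sites that can feasibly serve all demand totals ≥ 539 even under its best assignment. Minimum: 425.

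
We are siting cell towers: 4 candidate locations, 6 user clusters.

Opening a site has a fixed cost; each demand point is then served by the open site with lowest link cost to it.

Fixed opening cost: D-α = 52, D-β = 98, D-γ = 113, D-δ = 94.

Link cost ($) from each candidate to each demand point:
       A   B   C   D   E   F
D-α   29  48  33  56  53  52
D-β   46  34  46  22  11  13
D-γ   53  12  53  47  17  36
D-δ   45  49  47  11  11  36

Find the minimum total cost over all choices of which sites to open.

Open {D-β}: assign each demand point to its cheapest open site.
  A→D-β 46, B→D-β 34, C→D-β 46, D→D-β 22, E→D-β 11, F→D-β 13
  link cost 172, fixed 98 → total 270.
Compare {D-α, D-β}: link cost 142 + fixed 150 = 292.
Compare {D-δ}: link cost 199 + fixed 94 = 293.
Compare {D-α, D-δ}: link cost 168 + fixed 146 = 314.
All other subsets cost ≥ 292. Minimum total cost: 270.

270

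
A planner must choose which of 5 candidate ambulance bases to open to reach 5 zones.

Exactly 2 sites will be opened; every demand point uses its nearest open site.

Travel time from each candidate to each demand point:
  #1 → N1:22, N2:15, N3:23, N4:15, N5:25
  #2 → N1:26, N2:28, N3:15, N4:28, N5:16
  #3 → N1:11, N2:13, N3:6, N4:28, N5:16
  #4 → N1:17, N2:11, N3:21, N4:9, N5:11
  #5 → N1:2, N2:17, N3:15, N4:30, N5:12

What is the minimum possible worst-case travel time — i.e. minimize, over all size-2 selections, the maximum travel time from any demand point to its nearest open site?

11

Open {#3, #4}.
  Farthest demand point is N1 at travel time 11 (to #3); all others are ≤ 11.
With {#1, #5} the worst case is 15.
With {#4, #5} the worst case is 15.
No size-2 selection achieves below 11.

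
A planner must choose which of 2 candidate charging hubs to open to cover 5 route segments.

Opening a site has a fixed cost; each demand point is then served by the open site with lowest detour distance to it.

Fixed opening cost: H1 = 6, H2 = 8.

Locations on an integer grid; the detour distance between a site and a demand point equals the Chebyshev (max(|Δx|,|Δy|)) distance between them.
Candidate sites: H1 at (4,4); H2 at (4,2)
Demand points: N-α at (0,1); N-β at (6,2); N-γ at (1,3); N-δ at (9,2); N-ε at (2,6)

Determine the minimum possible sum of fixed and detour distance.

Open {H1}: assign each demand point to its cheapest open site.
  N-α→H1 4, N-β→H1 2, N-γ→H1 3, N-δ→H1 5, N-ε→H1 2
  detour distance 16, fixed 6 → total 22.
Compare {H2}: detour distance 18 + fixed 8 = 26.
Compare {H1, H2}: detour distance 16 + fixed 14 = 30.

22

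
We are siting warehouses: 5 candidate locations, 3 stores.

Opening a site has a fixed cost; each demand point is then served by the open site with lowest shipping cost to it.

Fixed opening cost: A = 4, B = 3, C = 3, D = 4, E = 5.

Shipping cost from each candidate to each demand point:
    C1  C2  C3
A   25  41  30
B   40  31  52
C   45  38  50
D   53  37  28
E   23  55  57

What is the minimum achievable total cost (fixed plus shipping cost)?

Open {A, B}: assign each demand point to its cheapest open site.
  C1→A 25, C2→B 31, C3→A 30
  shipping cost 86, fixed 7 → total 93.
Compare {B, D, E}: shipping cost 82 + fixed 12 = 94.
Compare {A, B, D}: shipping cost 84 + fixed 11 = 95.
Compare {A, B, C}: shipping cost 86 + fixed 10 = 96.
All other subsets cost ≥ 94. Minimum total cost: 93.

93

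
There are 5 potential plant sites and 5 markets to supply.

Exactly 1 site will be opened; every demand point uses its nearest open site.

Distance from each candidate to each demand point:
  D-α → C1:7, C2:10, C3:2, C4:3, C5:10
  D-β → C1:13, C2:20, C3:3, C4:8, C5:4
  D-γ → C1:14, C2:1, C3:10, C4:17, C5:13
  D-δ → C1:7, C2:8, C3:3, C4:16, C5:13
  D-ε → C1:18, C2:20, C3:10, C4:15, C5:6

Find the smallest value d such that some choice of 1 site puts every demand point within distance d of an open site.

Open {D-α}.
  Farthest demand point is C2 at distance 10 (to D-α); all others are ≤ 10.
With {D-δ} the worst case is 16.
With {D-γ} the worst case is 17.
No size-1 selection achieves below 10.

10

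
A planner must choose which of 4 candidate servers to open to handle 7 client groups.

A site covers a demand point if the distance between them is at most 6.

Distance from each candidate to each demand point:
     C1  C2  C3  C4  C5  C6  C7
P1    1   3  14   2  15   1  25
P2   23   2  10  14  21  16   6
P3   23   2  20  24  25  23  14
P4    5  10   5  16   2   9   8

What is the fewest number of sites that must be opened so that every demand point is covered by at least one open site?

Coverage sets (demand points within 6 of each site):
  P1: {C1, C2, C4, C6}
  P2: {C2, C7}
  P3: {C2}
  P4: {C1, C3, C5}
No 2 sites suffice: every size-2 union leaves at least one demand point uncovered.
But {P1, P2, P4} covers everything, so the minimum is 3.

3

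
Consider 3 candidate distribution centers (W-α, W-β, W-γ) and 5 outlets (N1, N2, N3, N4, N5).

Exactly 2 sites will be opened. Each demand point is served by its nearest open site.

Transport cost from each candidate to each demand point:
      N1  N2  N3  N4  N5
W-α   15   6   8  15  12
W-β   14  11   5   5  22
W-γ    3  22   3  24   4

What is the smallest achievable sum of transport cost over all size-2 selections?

Open {W-β, W-γ}.
  N1→W-γ 3, N2→W-β 11, N3→W-γ 3, N4→W-β 5, N5→W-γ 4  ⇒ total 26.
Compare {W-α, W-γ}: total 31.
Compare {W-α, W-β}: total 42.

26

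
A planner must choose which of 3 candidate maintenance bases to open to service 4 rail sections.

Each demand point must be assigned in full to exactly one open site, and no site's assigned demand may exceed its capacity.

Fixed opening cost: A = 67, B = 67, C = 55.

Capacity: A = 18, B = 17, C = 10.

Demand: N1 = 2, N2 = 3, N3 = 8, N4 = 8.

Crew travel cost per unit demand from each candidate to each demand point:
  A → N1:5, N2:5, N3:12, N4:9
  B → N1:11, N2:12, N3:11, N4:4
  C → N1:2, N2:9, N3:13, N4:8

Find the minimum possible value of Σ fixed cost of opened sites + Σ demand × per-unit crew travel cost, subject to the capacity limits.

Open {B, C}; cheapest assignment that respects the capacities:
  B (cap 17, load 16): N3, N4 — cost 8×11 + 8×4 = 120
  C (cap 10, load 5): N1, N2 — cost 2×2 + 3×9 = 31
  Shipping 151, fixed 122 → total 273.
  Any other capacity-feasible assignment to {B, C} ships for at least 151.
Compare {A, B}: its best feasible assignment gives total 279.
Compare {A, C}: its best feasible assignment gives total 301.
Every other set of open sites that can feasibly serve all demand totals ≥ 279 even under its best assignment. Minimum: 273.

273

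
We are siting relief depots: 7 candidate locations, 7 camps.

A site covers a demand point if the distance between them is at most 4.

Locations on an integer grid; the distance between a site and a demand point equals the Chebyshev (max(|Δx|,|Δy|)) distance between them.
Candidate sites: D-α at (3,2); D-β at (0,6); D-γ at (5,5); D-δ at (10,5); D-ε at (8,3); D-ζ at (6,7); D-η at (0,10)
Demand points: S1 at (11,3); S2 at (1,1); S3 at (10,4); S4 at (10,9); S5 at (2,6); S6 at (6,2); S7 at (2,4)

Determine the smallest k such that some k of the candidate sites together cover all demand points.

2

Coverage sets (demand points within 4 of each site):
  D-α: {S2, S5, S6, S7}
  D-β: {S5, S7}
  D-γ: {S2, S5, S6, S7}
  D-δ: {S1, S3, S4, S6}
  D-ε: {S1, S3, S6}
  D-ζ: {S3, S4, S5, S7}
  D-η: {S5}
No single site covers all 7 demand points.
But {D-α, D-δ} covers everything, so the minimum is 2.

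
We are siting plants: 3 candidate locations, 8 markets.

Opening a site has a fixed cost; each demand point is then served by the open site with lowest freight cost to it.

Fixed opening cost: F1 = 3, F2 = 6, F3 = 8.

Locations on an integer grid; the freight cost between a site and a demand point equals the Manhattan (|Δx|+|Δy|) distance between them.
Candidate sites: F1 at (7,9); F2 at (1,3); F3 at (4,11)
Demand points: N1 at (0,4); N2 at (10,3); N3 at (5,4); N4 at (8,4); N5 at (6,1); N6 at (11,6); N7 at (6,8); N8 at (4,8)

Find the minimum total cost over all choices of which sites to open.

51

Open {F1, F2}: assign each demand point to its cheapest open site.
  N1→F2 2, N2→F1 9, N3→F2 5, N4→F1 6, N5→F2 7, N6→F1 7, N7→F1 2, N8→F1 4
  freight cost 42, fixed 9 → total 51.
Compare {F1, F2, F3}: freight cost 41 + fixed 17 = 58.
Compare {F1}: freight cost 56 + fixed 3 = 59.
Compare {F1, F3}: freight cost 54 + fixed 11 = 65.
All other subsets cost ≥ 58. Minimum total cost: 51.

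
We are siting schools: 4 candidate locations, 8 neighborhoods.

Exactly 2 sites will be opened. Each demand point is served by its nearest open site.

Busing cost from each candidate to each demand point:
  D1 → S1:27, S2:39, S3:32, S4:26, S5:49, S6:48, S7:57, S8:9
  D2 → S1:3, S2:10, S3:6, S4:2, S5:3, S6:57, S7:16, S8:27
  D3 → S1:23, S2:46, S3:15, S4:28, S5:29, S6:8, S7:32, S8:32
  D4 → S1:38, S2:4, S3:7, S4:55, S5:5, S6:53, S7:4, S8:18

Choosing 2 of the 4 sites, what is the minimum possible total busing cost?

Open {D2, D3}.
  S1→D2 3, S2→D2 10, S3→D2 6, S4→D2 2, S5→D2 3, S6→D3 8, S7→D2 16, S8→D2 27  ⇒ total 75.
Compare {D2, D4}: total 93.
Compare {D1, D2}: total 97.
No size-2 selection does better; minimum is 75.

75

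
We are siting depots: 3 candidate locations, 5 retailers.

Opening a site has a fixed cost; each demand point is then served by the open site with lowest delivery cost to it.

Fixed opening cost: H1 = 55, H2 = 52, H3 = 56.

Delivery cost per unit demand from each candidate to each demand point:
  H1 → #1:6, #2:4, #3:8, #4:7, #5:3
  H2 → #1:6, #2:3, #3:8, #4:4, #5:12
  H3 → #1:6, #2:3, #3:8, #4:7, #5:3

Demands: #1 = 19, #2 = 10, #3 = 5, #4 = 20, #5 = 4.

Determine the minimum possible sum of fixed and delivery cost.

364

Open {H2}: assign each demand point to its cheapest open site.
  #1→H2 19×6=114, #2→H2 10×3=30, #3→H2 5×8=40, #4→H2 20×4=80, #5→H2 4×12=48
  delivery cost 312, fixed 52 → total 364.
Compare {H1, H2}: delivery cost 276 + fixed 107 = 383.
Compare {H2, H3}: delivery cost 276 + fixed 108 = 384.
Compare {H3}: delivery cost 336 + fixed 56 = 392.
All other subsets cost ≥ 383. Minimum total cost: 364.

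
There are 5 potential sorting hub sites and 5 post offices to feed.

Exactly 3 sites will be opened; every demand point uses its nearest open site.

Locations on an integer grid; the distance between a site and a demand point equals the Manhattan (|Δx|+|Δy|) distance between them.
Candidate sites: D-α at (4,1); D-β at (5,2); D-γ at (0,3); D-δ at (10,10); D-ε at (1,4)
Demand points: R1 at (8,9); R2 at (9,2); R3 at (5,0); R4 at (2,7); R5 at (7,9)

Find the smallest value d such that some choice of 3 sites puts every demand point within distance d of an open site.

4

Open {D-β, D-δ, D-ε}.
  Farthest demand point is R2 at distance 4 (to D-β); all others are ≤ 4.
With {D-α, D-γ, D-δ} the worst case is 6.
With {D-α, D-δ, D-ε} the worst case is 6.
No size-3 selection achieves below 4.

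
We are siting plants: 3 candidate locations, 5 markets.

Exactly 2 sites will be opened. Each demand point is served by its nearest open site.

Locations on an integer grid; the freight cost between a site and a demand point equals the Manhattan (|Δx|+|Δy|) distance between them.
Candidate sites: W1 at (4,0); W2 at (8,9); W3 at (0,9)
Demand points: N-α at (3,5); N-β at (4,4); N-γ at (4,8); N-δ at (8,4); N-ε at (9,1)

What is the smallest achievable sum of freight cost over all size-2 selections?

Open {W1, W2}.
  N-α→W1 6, N-β→W1 4, N-γ→W2 5, N-δ→W2 5, N-ε→W1 6  ⇒ total 26.
Compare {W1, W3}: total 29.
Compare {W2, W3}: total 35.

26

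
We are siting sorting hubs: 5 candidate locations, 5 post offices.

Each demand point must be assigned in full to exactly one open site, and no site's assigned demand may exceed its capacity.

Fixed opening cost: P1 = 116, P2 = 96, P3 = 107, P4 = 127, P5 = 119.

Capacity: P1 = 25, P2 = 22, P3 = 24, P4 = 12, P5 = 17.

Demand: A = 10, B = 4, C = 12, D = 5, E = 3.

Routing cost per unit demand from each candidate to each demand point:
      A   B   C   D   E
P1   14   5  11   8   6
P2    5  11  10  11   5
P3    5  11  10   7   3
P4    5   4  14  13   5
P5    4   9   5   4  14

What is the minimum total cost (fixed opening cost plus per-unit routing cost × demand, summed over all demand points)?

404

Open {P2, P5}; cheapest assignment that respects the capacities:
  P2 (cap 22, load 17): A, B, E — cost 10×5 + 4×11 + 3×5 = 109
  P5 (cap 17, load 17): C, D — cost 12×5 + 5×4 = 80
  Shipping 189, fixed 215 → total 404.
  Any other capacity-feasible assignment to {P2, P5} ships for at least 189.
Compare {P3, P5}: its best feasible assignment gives total 409.
Compare {P1, P2}: its best feasible assignment gives total 460.
Every other set of open sites that can feasibly serve all demand totals ≥ 409 even under its best assignment. Minimum: 404.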